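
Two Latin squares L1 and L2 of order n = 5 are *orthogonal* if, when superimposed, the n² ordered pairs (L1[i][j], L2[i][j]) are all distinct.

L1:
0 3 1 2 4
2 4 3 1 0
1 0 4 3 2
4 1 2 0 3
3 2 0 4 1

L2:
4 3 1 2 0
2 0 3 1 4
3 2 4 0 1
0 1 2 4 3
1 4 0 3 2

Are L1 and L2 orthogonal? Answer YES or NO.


Form the n² = 25 superimposed pairs (L1[i][j], L2[i][j]), row by row (rows and columns indexed from 0):
row 0: (0,4) (3,3) (1,1) (2,2) (4,0)
row 1: (2,2) (4,0) (3,3) (1,1) (0,4)
row 2: (1,3) (0,2) (4,4) (3,0) (2,1)
row 3: (4,0) (1,1) (2,2) (0,4) (3,3)
row 4: (3,1) (2,4) (0,0) (4,3) (1,2)
Orthogonality requires all 25 pairs distinct.
But the pair (2,2) repeats: cell (0,3) has L1 = 2, L2 = 2, and cell (1,0) has L1 = 2, L2 = 2.
A repeated pair means some other pair never occurs (only 15 distinct pairs out of 25), so the squares are not orthogonal.
Conclusion: NO.

NO


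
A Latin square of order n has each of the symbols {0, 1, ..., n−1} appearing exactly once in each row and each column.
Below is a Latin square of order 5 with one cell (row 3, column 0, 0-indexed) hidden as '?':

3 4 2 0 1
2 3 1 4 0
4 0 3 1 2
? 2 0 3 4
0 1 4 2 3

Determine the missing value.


Row 3 contains symbols [0, 2, 3, 4] — missing [1].
Column 0 contains symbols [0, 2, 3, 4] — missing [1].
The missing symbol must appear in both missing sets; intersection = [1].
Therefore the hidden value is 1.

Missing value = 1.


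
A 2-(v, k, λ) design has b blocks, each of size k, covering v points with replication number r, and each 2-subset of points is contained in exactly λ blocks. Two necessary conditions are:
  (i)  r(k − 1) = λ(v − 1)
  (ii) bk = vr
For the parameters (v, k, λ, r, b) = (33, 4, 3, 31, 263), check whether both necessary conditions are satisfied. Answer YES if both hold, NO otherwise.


Condition (i): r(k − 1) = 31·3 = 93; λ(v − 1) = 3·32 = 96. Match? NO.
Condition (ii): bk = 263·4 = 1052; vr = 33·31 = 1023. Match? NO.
Both conditions hold? NO.

NO


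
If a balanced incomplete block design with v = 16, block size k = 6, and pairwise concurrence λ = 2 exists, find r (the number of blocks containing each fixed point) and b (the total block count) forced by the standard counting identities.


Any 2-(v, k, λ) BIBD satisfies two necessary conditions:
  (i)  Each point sits in r blocks, and counting incidences through any fixed point gives r(k − 1) = λ(v − 1), so r = λ(v − 1)/(k − 1).
  (ii) Total incidences bk = vr, so b = vr/k.
Step 1: r = λ(v − 1)/(k − 1) = 2·(16 − 1)/(6 − 1) = 2·15/5 = 30/5 = 6.
Step 2: b = vr/k = 16·6/6 = 96/6 = 16.
Check integrality: r = 6 ∈ Z ✓, b = 16 ∈ Z ✓.
(These identities are necessary conditions: they determine r and b for any design with these parameters, but do not by themselves prove that one exists.)

r = 6, b = 16.


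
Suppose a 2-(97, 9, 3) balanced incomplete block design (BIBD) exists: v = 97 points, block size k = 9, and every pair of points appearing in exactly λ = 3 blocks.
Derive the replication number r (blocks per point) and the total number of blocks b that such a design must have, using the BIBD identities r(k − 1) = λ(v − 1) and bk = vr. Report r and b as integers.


Any 2-(v, k, λ) BIBD satisfies two necessary conditions:
  (i)  Each point sits in r blocks, and counting incidences through any fixed point gives r(k − 1) = λ(v − 1), so r = λ(v − 1)/(k − 1).
  (ii) Total incidences bk = vr, so b = vr/k.
Step 1: r = λ(v − 1)/(k − 1) = 3·(97 − 1)/(9 − 1) = 3·96/8 = 288/8 = 36.
Step 2: b = vr/k = 97·36/9 = 3492/9 = 388.
Check integrality: r = 36 ∈ Z ✓, b = 388 ∈ Z ✓.
(These identities are necessary conditions: they determine r and b for any design with these parameters, but do not by themselves prove that one exists.)

r = 36, b = 388.


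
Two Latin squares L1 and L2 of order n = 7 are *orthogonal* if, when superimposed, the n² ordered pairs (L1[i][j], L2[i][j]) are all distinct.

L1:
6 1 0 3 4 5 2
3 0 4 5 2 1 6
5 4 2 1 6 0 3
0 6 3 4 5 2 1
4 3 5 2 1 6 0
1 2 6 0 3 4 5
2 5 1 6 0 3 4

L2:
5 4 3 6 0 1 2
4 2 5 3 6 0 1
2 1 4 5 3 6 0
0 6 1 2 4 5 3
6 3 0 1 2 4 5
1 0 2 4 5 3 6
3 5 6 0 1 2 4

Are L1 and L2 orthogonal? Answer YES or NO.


Form the n² = 49 superimposed pairs (L1[i][j], L2[i][j]), row by row (rows and columns indexed from 0):
row 0: (6,5) (1,4) (0,3) (3,6) (4,0) (5,1) (2,2)
row 1: (3,4) (0,2) (4,5) (5,3) (2,6) (1,0) (6,1)
row 2: (5,2) (4,1) (2,4) (1,5) (6,3) (0,6) (3,0)
row 3: (0,0) (6,6) (3,1) (4,2) (5,4) (2,5) (1,3)
row 4: (4,6) (3,3) (5,0) (2,1) (1,2) (6,4) (0,5)
row 5: (1,1) (2,0) (6,2) (0,4) (3,5) (4,3) (5,6)
row 6: (2,3) (5,5) (1,6) (6,0) (0,1) (3,2) (4,4)
Orthogonality requires all 49 pairs distinct.
Check by first coordinate: for each symbol s of L1, list the L2 entries in the n cells where L1 = s; they must all differ.
  L1 = 0: L2 entries (in reading order) 3, 2, 6, 0, 5, 4, 1 — all 7 distinct ✓
  L1 = 1: L2 entries (in reading order) 4, 0, 5, 3, 2, 1, 6 — all 7 distinct ✓
  L1 = 2: L2 entries (in reading order) 2, 6, 4, 5, 1, 0, 3 — all 7 distinct ✓
  L1 = 3: L2 entries (in reading order) 6, 4, 0, 1, 3, 5, 2 — all 7 distinct ✓
  L1 = 4: L2 entries (in reading order) 0, 5, 1, 2, 6, 3, 4 — all 7 distinct ✓
  L1 = 5: L2 entries (in reading order) 1, 3, 2, 4, 0, 6, 5 — all 7 distinct ✓
  L1 = 6: L2 entries (in reading order) 5, 1, 3, 6, 4, 2, 0 — all 7 distinct ✓
Every symbol of L1 meets every symbol of L2 exactly once, so all 49 pairs are distinct (49 of 49).
Conclusion: YES.

YES


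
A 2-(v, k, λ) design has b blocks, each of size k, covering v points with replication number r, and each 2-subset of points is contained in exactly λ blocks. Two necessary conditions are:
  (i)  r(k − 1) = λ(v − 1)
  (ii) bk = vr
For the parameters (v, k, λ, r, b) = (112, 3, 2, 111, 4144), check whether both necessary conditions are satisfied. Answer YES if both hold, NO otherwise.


Condition (i): r(k − 1) = 111·2 = 222; λ(v − 1) = 2·111 = 222. Match? YES.
Condition (ii): bk = 4144·3 = 12432; vr = 112·111 = 12432. Match? YES.
Both conditions hold? YES.

YES


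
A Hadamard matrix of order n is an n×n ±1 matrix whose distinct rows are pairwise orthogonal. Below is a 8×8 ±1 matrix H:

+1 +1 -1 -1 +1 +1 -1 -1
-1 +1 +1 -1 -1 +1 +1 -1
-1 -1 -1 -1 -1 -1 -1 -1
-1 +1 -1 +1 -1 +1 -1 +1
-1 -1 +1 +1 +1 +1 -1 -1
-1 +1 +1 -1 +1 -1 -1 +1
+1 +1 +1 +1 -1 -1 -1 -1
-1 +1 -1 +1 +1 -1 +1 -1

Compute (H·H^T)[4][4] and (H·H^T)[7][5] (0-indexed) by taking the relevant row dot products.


Row 4 of H: [-1, -1, 1, 1, 1, 1, -1, -1].
Row 5 of H: [-1, 1, 1, -1, 1, -1, -1, 1].
Row 7 of H: [-1, 1, -1, 1, 1, -1, 1, -1].
(H·H^T)[4][4] = Σ_j H[4][j]·H[4][j] = (-1)² + (-1)² + (1)² + (1)² + (1)² + (1)² + (-1)² + (-1)² = 1 + 1 + 1 + 1 + 1 + 1 + 1 + 1 = 8.
(H·H^T)[7][5] = Σ_j H[7][j]·H[5][j] = (-1)·(-1) + (1)·(1) + (-1)·(1) + (1)·(-1) + (1)·(1) + (-1)·(-1) + (1)·(-1) + (-1)·(1) = 1 + 1 + -1 + -1 + 1 + 1 + -1 + -1 = 0.
So rows 7 and 5 are orthogonal; the diagonal entry equals n = 8.

(4,4) entry = 8; (7,5) entry = 0.


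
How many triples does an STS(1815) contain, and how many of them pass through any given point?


An STS(v) is a 2-(v, 3, 1) BIBD: block size k = 3, λ = 1.
Replication: r(k − 1) = λ(v − 1) ⇒ r·2 = 1815 − 1 = 1814 ⇒ r = 907.
Block count: b = v(v − 1)/6 = 1815·1814/6 = 3292410/6 = 548735.
(Check via bk = vr: 548735·3 = 1646205 = 1815·907 = 1646205 ✓.)

r = 907, b = 548735.


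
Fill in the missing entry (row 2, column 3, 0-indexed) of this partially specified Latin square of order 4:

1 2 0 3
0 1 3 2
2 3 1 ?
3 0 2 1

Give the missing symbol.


Row 2 contains symbols [1, 2, 3] — missing [0].
Column 3 contains symbols [1, 2, 3] — missing [0].
The missing symbol must appear in both missing sets; intersection = [0].
Therefore the hidden value is 0.

Missing value = 0.


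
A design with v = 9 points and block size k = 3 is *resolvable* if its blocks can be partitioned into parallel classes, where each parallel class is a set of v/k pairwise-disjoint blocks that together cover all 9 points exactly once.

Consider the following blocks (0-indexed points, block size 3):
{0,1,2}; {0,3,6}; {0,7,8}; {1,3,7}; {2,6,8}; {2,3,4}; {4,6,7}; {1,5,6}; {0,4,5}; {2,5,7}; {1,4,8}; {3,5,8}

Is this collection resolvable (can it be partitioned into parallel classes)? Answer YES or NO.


v = 9, block size k = 3, number of blocks = 12.
For resolvability, blocks must partition into parallel classes of size v/k = 3.
Total blocks must therefore be a multiple of 3: 12 = 3·4 + 0 ⇒ divisible ✓.
Greedy packing gives 4 candidate class(es). Each should be a full parallel class (size 3, covers all 9 points).
  Class 1 (3 blocks): {0,1,2}; {4,6,7}; {3,5,8}. Points covered: [0, 1, 2, 3, 4, 5, 6, 7, 8].
  Class 2 (3 blocks): {0,3,6}; {2,5,7}; {1,4,8}. Points covered: [0, 1, 2, 3, 4, 5, 6, 7, 8].
  Class 3 (3 blocks): {0,7,8}; {2,3,4}; {1,5,6}. Points covered: [0, 1, 2, 3, 4, 5, 6, 7, 8].
  Class 4 (3 blocks): {1,3,7}; {2,6,8}; {0,4,5}. Points covered: [0, 1, 2, 3, 4, 5, 6, 7, 8].
All classes full (size 3)? YES. All classes cover every point? YES.
Resolvable? YES.

YES


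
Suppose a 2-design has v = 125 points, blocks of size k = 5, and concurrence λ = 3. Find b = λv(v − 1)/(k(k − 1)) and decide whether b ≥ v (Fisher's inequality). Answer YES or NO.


r = λ(v − 1)/(k − 1) = 3·124/4 = 93.
b = vr/k = 125·93/5 = 2325.
Fisher's inequality: b ≥ v ⇔ 2325 ≥ 125? YES.

YES


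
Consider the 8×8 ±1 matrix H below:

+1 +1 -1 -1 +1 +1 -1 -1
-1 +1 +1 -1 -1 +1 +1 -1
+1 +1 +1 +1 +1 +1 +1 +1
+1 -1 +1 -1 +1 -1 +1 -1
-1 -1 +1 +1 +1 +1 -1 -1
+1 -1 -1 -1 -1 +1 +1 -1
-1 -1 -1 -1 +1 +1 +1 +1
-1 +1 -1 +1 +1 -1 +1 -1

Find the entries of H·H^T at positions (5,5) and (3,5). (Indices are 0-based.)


Row 3 of H: [1, -1, 1, -1, 1, -1, 1, -1].
Row 5 of H: [1, -1, -1, -1, -1, 1, 1, -1].
(H·H^T)[5][5] = Σ_j H[5][j]·H[5][j] = (1)² + (-1)² + (-1)² + (-1)² + (-1)² + (1)² + (1)² + (-1)² = 1 + 1 + 1 + 1 + 1 + 1 + 1 + 1 = 8.
(H·H^T)[3][5] = Σ_j H[3][j]·H[5][j] = (1)·(1) + (-1)·(-1) + (1)·(-1) + (-1)·(-1) + (1)·(-1) + (-1)·(1) + (1)·(1) + (-1)·(-1) = 1 + 1 + -1 + 1 + -1 + -1 + 1 + 1 = 2.
Rows 3 and 5 are not orthogonal (dot product = 2 ≠ 0), so H is not a Hadamard matrix.

(5,5) entry = 8; (3,5) entry = 2.


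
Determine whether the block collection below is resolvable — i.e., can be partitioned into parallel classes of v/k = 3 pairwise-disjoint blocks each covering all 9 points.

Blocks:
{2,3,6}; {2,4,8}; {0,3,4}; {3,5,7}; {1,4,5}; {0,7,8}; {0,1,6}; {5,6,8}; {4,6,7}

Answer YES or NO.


v = 9, block size k = 3, number of blocks = 9.
For resolvability, blocks must partition into parallel classes of size v/k = 3.
Total blocks must therefore be a multiple of 3: 9 = 3·3 + 0 ⇒ divisible ✓.
Consider block {0,3,4}. The only other block(s) in the collection disjoint from it are {5,6,8} — just 1 block(s). Any parallel class containing {0,3,4} would need 2 other blocks each disjoint from it, so no parallel class of size 3 can contain {0,3,4}.
Since every block must belong to some parallel class in a resolution, the collection cannot be partitioned into parallel classes.
Resolvable? NO.

NO


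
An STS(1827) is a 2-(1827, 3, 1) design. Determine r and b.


An STS(v) is a 2-(v, 3, 1) BIBD: block size k = 3, λ = 1.
Replication: r(k − 1) = λ(v − 1) ⇒ r·2 = 1827 − 1 = 1826 ⇒ r = 913.
Block count: bk = vr ⇒ b·3 = 1827·913 = 1668051 ⇒ b = 556017.

r = 913, b = 556017.


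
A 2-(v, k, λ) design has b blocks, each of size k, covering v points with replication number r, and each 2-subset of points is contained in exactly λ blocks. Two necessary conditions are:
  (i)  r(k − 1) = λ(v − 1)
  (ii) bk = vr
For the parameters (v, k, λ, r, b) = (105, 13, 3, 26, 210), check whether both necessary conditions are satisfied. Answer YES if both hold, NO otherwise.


Condition (i): r(k − 1) = 26·12 = 312; λ(v − 1) = 3·104 = 312. Match? YES.
Condition (ii): bk = 210·13 = 2730; vr = 105·26 = 2730. Match? YES.
Both conditions hold? YES.

YES


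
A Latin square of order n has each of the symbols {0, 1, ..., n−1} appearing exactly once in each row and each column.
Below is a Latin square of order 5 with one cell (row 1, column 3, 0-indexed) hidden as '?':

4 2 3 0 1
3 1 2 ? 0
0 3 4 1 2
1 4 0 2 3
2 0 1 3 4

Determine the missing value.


Row 1 contains symbols [0, 1, 2, 3] — missing [4].
Column 3 contains symbols [0, 1, 2, 3] — missing [4].
The missing symbol must appear in both missing sets; intersection = [4].
Therefore the hidden value is 4.

Missing value = 4.


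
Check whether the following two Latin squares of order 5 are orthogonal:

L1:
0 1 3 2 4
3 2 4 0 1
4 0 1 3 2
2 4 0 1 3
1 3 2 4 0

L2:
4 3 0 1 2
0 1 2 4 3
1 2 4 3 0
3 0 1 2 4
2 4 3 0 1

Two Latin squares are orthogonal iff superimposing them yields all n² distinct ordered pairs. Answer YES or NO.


Form the n² = 25 superimposed pairs (L1[i][j], L2[i][j]), row by row (rows and columns indexed from 0):
row 0: (0,4) (1,3) (3,0) (2,1) (4,2)
row 1: (3,0) (2,1) (4,2) (0,4) (1,3)
row 2: (4,1) (0,2) (1,4) (3,3) (2,0)
row 3: (2,3) (4,0) (0,1) (1,2) (3,4)
row 4: (1,2) (3,4) (2,3) (4,0) (0,1)
Orthogonality requires all 25 pairs distinct.
But the pair (3,0) repeats: cell (0,2) has L1 = 3, L2 = 0, and cell (1,0) has L1 = 3, L2 = 0.
A repeated pair means some other pair never occurs (only 15 distinct pairs out of 25), so the squares are not orthogonal.
Conclusion: NO.

NO


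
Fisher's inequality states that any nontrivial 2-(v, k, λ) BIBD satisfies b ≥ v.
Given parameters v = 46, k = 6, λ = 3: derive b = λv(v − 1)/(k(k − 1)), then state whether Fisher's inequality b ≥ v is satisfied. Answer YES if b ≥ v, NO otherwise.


r = λ(v − 1)/(k − 1) = 3·45/5 = 27.
b = vr/k = 46·27/6 = 207.
Fisher's inequality: b ≥ v ⇔ 207 ≥ 46? YES.

YES


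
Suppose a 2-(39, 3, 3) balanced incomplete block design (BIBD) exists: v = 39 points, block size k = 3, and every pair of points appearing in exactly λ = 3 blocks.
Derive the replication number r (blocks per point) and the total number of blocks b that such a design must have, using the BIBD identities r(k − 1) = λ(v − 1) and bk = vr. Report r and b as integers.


Any 2-(v, k, λ) BIBD satisfies two necessary conditions:
  (i)  Each point sits in r blocks, and counting incidences through any fixed point gives r(k − 1) = λ(v − 1), so r = λ(v − 1)/(k − 1).
  (ii) Total incidences bk = vr, so b = vr/k.
Step 1: r = λ(v − 1)/(k − 1) = 3·(39 − 1)/(3 − 1) = 3·38/2 = 114/2 = 57.
Step 2: b = vr/k = 39·57/3 = 2223/3 = 741.
Check integrality: r = 57 ∈ Z ✓, b = 741 ∈ Z ✓.
(These identities are necessary conditions: they determine r and b for any design with these parameters, but do not by themselves prove that one exists.)

r = 57, b = 741.


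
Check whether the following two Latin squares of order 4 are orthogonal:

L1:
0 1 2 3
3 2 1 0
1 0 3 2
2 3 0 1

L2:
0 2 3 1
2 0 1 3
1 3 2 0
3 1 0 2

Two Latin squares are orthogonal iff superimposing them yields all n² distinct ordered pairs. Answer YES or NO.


Form the n² = 16 superimposed pairs (L1[i][j], L2[i][j]), row by row (rows and columns indexed from 0):
row 0: (0,0) (1,2) (2,3) (3,1)
row 1: (3,2) (2,0) (1,1) (0,3)
row 2: (1,1) (0,3) (3,2) (2,0)
row 3: (2,3) (3,1) (0,0) (1,2)
Orthogonality requires all 16 pairs distinct.
But the pair (1,1) repeats: cell (1,2) has L1 = 1, L2 = 1, and cell (2,0) has L1 = 1, L2 = 1.
A repeated pair means some other pair never occurs (only 8 distinct pairs out of 16), so the squares are not orthogonal.
Conclusion: NO.

NO


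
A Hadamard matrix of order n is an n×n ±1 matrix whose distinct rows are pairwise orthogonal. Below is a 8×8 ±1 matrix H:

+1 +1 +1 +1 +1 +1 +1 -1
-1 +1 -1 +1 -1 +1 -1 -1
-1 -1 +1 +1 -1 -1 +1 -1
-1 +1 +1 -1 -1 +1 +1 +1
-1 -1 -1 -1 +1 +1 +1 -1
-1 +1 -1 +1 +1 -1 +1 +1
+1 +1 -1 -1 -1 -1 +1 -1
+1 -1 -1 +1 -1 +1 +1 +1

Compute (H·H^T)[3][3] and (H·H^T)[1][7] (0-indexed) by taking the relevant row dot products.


Row 1 of H: [-1, 1, -1, 1, -1, 1, -1, -1].
Row 3 of H: [-1, 1, 1, -1, -1, 1, 1, 1].
Row 7 of H: [1, -1, -1, 1, -1, 1, 1, 1].
(H·H^T)[3][3] = Σ_j H[3][j]·H[3][j] = (-1)² + (1)² + (1)² + (-1)² + (-1)² + (1)² + (1)² + (1)² = 1 + 1 + 1 + 1 + 1 + 1 + 1 + 1 = 8.
(H·H^T)[1][7] = Σ_j H[1][j]·H[7][j] = (-1)·(1) + (1)·(-1) + (-1)·(-1) + (1)·(1) + (-1)·(-1) + (1)·(1) + (-1)·(1) + (-1)·(1) = -1 + -1 + 1 + 1 + 1 + 1 + -1 + -1 = 0.
So rows 1 and 7 are orthogonal; the diagonal entry equals n = 8.

(3,3) entry = 8; (1,7) entry = 0.


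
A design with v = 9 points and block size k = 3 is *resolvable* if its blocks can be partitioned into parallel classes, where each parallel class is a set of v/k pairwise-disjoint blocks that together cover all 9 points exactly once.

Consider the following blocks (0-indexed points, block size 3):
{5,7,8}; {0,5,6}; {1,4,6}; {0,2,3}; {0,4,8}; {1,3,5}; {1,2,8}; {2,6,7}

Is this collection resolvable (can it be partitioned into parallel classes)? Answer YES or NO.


v = 9, block size k = 3, number of blocks = 8.
For resolvability, blocks must partition into parallel classes of size v/k = 3.
Total blocks must therefore be a multiple of 3: 8 = 3·2 + 2 ⇒ not divisible ✗.
Resolvable? NO.

NO


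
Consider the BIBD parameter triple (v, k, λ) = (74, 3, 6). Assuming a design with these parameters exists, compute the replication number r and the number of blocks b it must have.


Any 2-(v, k, λ) BIBD satisfies two necessary conditions:
  (i)  Each point sits in r blocks, and counting incidences through any fixed point gives r(k − 1) = λ(v − 1), so r = λ(v − 1)/(k − 1).
  (ii) Total incidences bk = vr, so b = vr/k.
Step 1: r = λ(v − 1)/(k − 1) = 6·(74 − 1)/(3 − 1) = 6·73/2 = 438/2 = 219.
Step 2: b = vr/k = 74·219/3 = 16206/3 = 5402.
Check integrality: r = 219 ∈ Z ✓, b = 5402 ∈ Z ✓.
(These identities are necessary conditions: they determine r and b for any design with these parameters, but do not by themselves prove that one exists.)

r = 219, b = 5402.


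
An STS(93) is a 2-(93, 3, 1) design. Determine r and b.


An STS(v) is a 2-(v, 3, 1) BIBD: block size k = 3, λ = 1.
Replication: r(k − 1) = λ(v − 1) ⇒ r·2 = 93 − 1 = 92 ⇒ r = 46.
Block count: bk = vr ⇒ b·3 = 93·46 = 4278 ⇒ b = 1426.

r = 46, b = 1426.


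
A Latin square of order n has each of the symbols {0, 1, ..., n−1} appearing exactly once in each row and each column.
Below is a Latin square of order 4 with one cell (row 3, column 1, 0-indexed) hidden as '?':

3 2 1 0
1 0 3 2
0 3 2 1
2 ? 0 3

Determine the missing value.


Row 3 contains symbols [0, 2, 3] — missing [1].
Column 1 contains symbols [0, 2, 3] — missing [1].
The missing symbol must appear in both missing sets; intersection = [1].
Therefore the hidden value is 1.

Missing value = 1.


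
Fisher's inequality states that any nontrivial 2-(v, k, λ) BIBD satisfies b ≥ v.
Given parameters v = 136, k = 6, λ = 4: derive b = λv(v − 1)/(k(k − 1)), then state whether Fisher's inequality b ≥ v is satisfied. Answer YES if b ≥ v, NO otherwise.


b = λv(v − 1)/(k(k − 1)) = 4·136·135/(6·5) = 73440/30 = 2448.
Compare with v = 136: b ≥ v, so Fisher's inequality holds.

YES


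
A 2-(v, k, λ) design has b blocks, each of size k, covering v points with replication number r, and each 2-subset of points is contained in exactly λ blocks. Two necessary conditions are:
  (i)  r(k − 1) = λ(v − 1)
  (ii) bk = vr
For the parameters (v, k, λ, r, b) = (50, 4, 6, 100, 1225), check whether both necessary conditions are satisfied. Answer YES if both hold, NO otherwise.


Condition (i): r(k − 1) = 100·3 = 300; λ(v − 1) = 6·49 = 294. Match? NO.
Condition (ii): bk = 1225·4 = 4900; vr = 50·100 = 5000. Match? NO.
Both conditions hold? NO.

NO


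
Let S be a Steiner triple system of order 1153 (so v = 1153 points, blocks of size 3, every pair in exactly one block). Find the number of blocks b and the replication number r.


An STS(v) is a 2-(v, 3, 1) BIBD: block size k = 3, λ = 1.
Replication: r(k − 1) = λ(v − 1) ⇒ r·2 = 1153 − 1 = 1152 ⇒ r = 576.
Block count: b = v(v − 1)/6 = 1153·1152/6 = 1328256/6 = 221376.

r = 576, b = 221376.


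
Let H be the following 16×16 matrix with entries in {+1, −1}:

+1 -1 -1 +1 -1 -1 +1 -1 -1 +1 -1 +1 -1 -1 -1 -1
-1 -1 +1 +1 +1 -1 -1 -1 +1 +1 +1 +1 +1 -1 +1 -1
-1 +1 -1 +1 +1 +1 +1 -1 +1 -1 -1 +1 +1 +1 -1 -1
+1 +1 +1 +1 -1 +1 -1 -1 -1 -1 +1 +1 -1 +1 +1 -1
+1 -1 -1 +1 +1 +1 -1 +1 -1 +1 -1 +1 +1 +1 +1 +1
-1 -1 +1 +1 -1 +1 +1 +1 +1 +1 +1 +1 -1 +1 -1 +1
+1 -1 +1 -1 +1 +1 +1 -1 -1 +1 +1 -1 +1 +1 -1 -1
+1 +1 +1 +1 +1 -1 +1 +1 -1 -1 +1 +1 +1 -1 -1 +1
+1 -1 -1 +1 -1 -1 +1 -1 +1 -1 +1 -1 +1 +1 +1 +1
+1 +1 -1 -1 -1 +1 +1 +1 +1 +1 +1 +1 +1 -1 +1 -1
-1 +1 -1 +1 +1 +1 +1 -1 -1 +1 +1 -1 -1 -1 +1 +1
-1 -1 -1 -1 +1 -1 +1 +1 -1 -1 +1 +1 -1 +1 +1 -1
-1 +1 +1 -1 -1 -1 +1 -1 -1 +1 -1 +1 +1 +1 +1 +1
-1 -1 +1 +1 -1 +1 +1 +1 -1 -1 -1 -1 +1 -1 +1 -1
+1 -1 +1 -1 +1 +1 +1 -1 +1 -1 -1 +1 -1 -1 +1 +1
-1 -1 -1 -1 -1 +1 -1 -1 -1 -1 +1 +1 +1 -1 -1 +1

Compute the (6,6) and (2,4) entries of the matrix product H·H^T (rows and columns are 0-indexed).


Row 2 of H: [-1, 1, -1, 1, 1, 1, 1, -1, 1, -1, -1, 1, 1, 1, -1, -1].
Row 4 of H: [1, -1, -1, 1, 1, 1, -1, 1, -1, 1, -1, 1, 1, 1, 1, 1].
Row 6 of H: [1, -1, 1, -1, 1, 1, 1, -1, -1, 1, 1, -1, 1, 1, -1, -1].
(H·H^T)[6][6] = Σ_j H[6][j]·H[6][j] = (1)² + (-1)² + (1)² + (-1)² + (1)² + (1)² + (1)² + (-1)² + (-1)² + (1)² + (1)² + (-1)² + (1)² + (1)² + (-1)² + (-1)² = 1 + 1 + 1 + 1 + 1 + 1 + 1 + 1 + 1 + 1 + 1 + 1 + 1 + 1 + 1 + 1 = 16.
(H·H^T)[2][4] = Σ_j H[2][j]·H[4][j] = (-1)·(1) + (1)·(-1) + (-1)·(-1) + (1)·(1) + (1)·(1) + (1)·(1) + (1)·(-1) + (-1)·(1) + (1)·(-1) + (-1)·(1) + (-1)·(-1) + (1)·(1) + (1)·(1) + (1)·(1) + (-1)·(1) + (-1)·(1) = -1 + -1 + 1 + 1 + 1 + 1 + -1 + -1 + -1 + -1 + 1 + 1 + 1 + 1 + -1 + -1 = 0.
So rows 2 and 4 are orthogonal; the diagonal entry equals n = 16.

(6,6) entry = 16; (2,4) entry = 0.


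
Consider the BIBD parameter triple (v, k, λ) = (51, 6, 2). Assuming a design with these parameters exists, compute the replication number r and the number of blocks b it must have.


Any 2-(v, k, λ) BIBD satisfies two necessary conditions:
  (i)  Each point sits in r blocks, and counting incidences through any fixed point gives r(k − 1) = λ(v − 1), so r = λ(v − 1)/(k − 1).
  (ii) Total incidences bk = vr, so b = vr/k.
Step 1: r = λ(v − 1)/(k − 1) = 2·(51 − 1)/(6 − 1) = 2·50/5 = 100/5 = 20.
Step 2: b = vr/k = 51·20/6 = 1020/6 = 170.
Check integrality: r = 20 ∈ Z ✓, b = 170 ∈ Z ✓.
(These identities are necessary conditions: they determine r and b for any design with these parameters, but do not by themselves prove that one exists.)

r = 20, b = 170.


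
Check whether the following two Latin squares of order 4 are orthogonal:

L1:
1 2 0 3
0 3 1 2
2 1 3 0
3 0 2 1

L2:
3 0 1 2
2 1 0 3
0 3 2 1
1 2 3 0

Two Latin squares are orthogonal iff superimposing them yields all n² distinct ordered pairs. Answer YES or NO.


Form the n² = 16 superimposed pairs (L1[i][j], L2[i][j]), row by row (rows and columns indexed from 0):
row 0: (1,3) (2,0) (0,1) (3,2)
row 1: (0,2) (3,1) (1,0) (2,3)
row 2: (2,0) (1,3) (3,2) (0,1)
row 3: (3,1) (0,2) (2,3) (1,0)
Orthogonality requires all 16 pairs distinct.
But the pair (2,0) repeats: cell (0,1) has L1 = 2, L2 = 0, and cell (2,0) has L1 = 2, L2 = 0.
A repeated pair means some other pair never occurs (only 8 distinct pairs out of 16), so the squares are not orthogonal.
Conclusion: NO.

NO


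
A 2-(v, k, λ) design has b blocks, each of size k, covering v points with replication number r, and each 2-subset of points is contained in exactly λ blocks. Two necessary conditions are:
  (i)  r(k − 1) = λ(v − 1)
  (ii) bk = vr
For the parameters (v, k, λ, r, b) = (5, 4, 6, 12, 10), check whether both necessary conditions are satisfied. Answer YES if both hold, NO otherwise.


Condition (i): r(k − 1) = 12·3 = 36; λ(v − 1) = 6·4 = 24. Match? NO.
Condition (ii): bk = 10·4 = 40; vr = 5·12 = 60. Match? NO.
Both conditions hold? NO.

NO


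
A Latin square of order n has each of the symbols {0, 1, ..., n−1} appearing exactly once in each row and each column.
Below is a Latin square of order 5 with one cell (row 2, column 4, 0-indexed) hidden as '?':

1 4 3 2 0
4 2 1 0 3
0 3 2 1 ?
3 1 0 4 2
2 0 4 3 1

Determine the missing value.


Row 2 contains symbols [0, 1, 2, 3] — missing [4].
Column 4 contains symbols [0, 1, 2, 3] — missing [4].
The missing symbol must appear in both missing sets; intersection = [4].
Therefore the hidden value is 4.

Missing value = 4.


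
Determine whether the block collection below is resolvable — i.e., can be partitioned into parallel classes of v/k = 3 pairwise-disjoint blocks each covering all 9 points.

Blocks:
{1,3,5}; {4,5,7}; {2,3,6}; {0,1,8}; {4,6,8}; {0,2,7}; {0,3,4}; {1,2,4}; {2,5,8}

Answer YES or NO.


v = 9, block size k = 3, number of blocks = 9.
For resolvability, blocks must partition into parallel classes of size v/k = 3.
Total blocks must therefore be a multiple of 3: 9 = 3·3 + 0 ⇒ divisible ✓.
Consider block {0,3,4}. The only other block(s) in the collection disjoint from it are {2,5,8} — just 1 block(s). Any parallel class containing {0,3,4} would need 2 other blocks each disjoint from it, so no parallel class of size 3 can contain {0,3,4}.
Since every block must belong to some parallel class in a resolution, the collection cannot be partitioned into parallel classes.
Resolvable? NO.

NO


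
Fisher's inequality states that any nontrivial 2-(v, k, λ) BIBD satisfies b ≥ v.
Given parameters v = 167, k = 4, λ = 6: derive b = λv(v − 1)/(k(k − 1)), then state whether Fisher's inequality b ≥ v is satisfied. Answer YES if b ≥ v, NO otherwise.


r = λ(v − 1)/(k − 1) = 6·166/3 = 332.
b = vr/k = 167·332/4 = 13861.
Fisher's inequality: b ≥ v ⇔ 13861 ≥ 167? YES.

YES


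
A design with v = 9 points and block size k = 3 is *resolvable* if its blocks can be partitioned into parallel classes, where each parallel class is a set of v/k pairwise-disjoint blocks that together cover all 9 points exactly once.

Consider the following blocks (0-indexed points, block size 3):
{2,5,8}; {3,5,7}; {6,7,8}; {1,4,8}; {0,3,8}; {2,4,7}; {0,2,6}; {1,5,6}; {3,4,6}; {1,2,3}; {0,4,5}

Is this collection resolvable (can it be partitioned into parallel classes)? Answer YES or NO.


v = 9, block size k = 3, number of blocks = 11.
For resolvability, blocks must partition into parallel classes of size v/k = 3.
Total blocks must therefore be a multiple of 3: 11 = 3·3 + 2 ⇒ not divisible ✗.
Resolvable? NO.

NO


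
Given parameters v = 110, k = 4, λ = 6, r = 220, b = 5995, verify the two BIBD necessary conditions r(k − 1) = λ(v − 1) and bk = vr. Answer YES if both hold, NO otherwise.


Condition (i): r(k − 1) = 220·3 = 660; λ(v − 1) = 6·109 = 654. Match? NO.
Condition (ii): bk = 5995·4 = 23980; vr = 110·220 = 24200. Match? NO.
Both conditions hold? NO.

NO


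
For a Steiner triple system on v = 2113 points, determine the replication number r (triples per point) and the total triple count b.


An STS(v) is a 2-(v, 3, 1) BIBD: block size k = 3, λ = 1.
Replication: r(k − 1) = λ(v − 1) ⇒ r·2 = 2113 − 1 = 2112 ⇒ r = 1056.
Block count: bk = vr ⇒ b·3 = 2113·1056 = 2231328 ⇒ b = 743776.
(Check via b = v(v − 1)/6 = 2113·2112/6 = 4462656/6 = 743776.)

r = 1056, b = 743776.


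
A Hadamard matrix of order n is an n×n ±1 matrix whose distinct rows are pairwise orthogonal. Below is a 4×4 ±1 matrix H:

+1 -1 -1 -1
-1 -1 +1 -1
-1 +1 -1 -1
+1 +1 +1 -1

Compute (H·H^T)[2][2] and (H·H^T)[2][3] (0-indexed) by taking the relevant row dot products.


Row 2 of H: [-1, 1, -1, -1].
Row 3 of H: [1, 1, 1, -1].
(H·H^T)[2][2] = Σ_j H[2][j]·H[2][j] = (-1)² + (1)² + (-1)² + (-1)² = 1 + 1 + 1 + 1 = 4.
(H·H^T)[2][3] = Σ_j H[2][j]·H[3][j] = (-1)·(1) + (1)·(1) + (-1)·(1) + (-1)·(-1) = -1 + 1 + -1 + 1 = 0.
So rows 2 and 3 are orthogonal; the diagonal entry equals n = 4.

(2,2) entry = 4; (2,3) entry = 0.


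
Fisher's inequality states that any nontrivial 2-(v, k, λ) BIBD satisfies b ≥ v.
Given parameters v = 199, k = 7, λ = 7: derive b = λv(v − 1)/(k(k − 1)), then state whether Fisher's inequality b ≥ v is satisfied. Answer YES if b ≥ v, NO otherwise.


r = λ(v − 1)/(k − 1) = 7·198/6 = 231.
b = vr/k = 199·231/7 = 6567.
Fisher's inequality: b ≥ v ⇔ 6567 ≥ 199? YES.

YES


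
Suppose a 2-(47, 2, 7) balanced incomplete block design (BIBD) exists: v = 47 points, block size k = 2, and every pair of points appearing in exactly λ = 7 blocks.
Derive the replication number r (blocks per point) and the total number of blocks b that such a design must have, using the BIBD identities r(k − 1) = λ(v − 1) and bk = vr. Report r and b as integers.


Any 2-(v, k, λ) BIBD satisfies two necessary conditions:
  (i)  Each point sits in r blocks, and counting incidences through any fixed point gives r(k − 1) = λ(v − 1), so r = λ(v − 1)/(k − 1).
  (ii) Total incidences bk = vr, so b = vr/k.
Step 1: r = λ(v − 1)/(k − 1) = 7·(47 − 1)/(2 − 1) = 7·46/1 = 322/1 = 322.
Step 2: b = vr/k = 47·322/2 = 15134/2 = 7567.
Check integrality: r = 322 ∈ Z ✓, b = 7567 ∈ Z ✓.
(These identities are necessary conditions: they determine r and b for any design with these parameters, but do not by themselves prove that one exists.)

r = 322, b = 7567.


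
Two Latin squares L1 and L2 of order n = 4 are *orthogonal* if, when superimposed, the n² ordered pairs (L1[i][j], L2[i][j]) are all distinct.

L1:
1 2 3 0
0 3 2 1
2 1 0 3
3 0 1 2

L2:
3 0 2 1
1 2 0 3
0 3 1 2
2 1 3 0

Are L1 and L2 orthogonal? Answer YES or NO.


Form the n² = 16 superimposed pairs (L1[i][j], L2[i][j]), row by row (rows and columns indexed from 0):
row 0: (1,3) (2,0) (3,2) (0,1)
row 1: (0,1) (3,2) (2,0) (1,3)
row 2: (2,0) (1,3) (0,1) (3,2)
row 3: (3,2) (0,1) (1,3) (2,0)
Orthogonality requires all 16 pairs distinct.
But the pair (0,1) repeats: cell (0,3) has L1 = 0, L2 = 1, and cell (1,0) has L1 = 0, L2 = 1.
A repeated pair means some other pair never occurs (only 4 distinct pairs out of 16), so the squares are not orthogonal.
Conclusion: NO.

NO


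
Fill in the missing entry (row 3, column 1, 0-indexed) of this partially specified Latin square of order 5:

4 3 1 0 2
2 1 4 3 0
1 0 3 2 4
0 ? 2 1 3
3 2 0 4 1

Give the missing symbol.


Row 3 contains symbols [0, 1, 2, 3] — missing [4].
Column 1 contains symbols [0, 1, 2, 3] — missing [4].
The missing symbol must appear in both missing sets; intersection = [4].
Therefore the hidden value is 4.

Missing value = 4.


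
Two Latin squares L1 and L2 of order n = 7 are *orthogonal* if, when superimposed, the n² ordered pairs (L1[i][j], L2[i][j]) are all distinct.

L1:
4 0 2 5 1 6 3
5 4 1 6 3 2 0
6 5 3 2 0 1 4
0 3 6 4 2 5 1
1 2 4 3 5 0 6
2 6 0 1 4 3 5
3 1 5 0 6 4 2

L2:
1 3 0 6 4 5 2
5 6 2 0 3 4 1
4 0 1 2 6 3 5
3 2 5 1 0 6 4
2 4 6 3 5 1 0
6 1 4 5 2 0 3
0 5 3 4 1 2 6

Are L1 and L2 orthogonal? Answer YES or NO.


Form the n² = 49 superimposed pairs (L1[i][j], L2[i][j]), row by row (rows and columns indexed from 0):
row 0: (4,1) (0,3) (2,0) (5,6) (1,4) (6,5) (3,2)
row 1: (5,5) (4,6) (1,2) (6,0) (3,3) (2,4) (0,1)
row 2: (6,4) (5,0) (3,1) (2,2) (0,6) (1,3) (4,5)
row 3: (0,3) (3,2) (6,5) (4,1) (2,0) (5,6) (1,4)
row 4: (1,2) (2,4) (4,6) (3,3) (5,5) (0,1) (6,0)
row 5: (2,6) (6,1) (0,4) (1,5) (4,2) (3,0) (5,3)
row 6: (3,0) (1,5) (5,3) (0,4) (6,1) (4,2) (2,6)
Orthogonality requires all 49 pairs distinct.
But the pair (0,3) repeats: cell (0,1) has L1 = 0, L2 = 3, and cell (3,0) has L1 = 0, L2 = 3.
A repeated pair means some other pair never occurs (only 28 distinct pairs out of 49), so the squares are not orthogonal.
Conclusion: NO.

NO


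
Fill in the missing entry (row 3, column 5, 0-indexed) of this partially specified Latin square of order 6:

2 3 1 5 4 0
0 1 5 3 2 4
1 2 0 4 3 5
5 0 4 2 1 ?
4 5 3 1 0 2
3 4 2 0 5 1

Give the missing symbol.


Row 3 contains symbols [0, 1, 2, 4, 5] — missing [3].
Column 5 contains symbols [0, 1, 2, 4, 5] — missing [3].
The missing symbol must appear in both missing sets; intersection = [3].
Therefore the hidden value is 3.

Missing value = 3.


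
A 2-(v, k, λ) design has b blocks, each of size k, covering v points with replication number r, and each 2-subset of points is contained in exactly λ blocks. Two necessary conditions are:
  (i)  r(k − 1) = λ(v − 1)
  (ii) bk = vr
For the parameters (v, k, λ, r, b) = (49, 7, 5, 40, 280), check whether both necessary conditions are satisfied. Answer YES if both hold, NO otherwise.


Condition (i): r(k − 1) = 40·6 = 240; λ(v − 1) = 5·48 = 240. Match? YES.
Condition (ii): bk = 280·7 = 1960; vr = 49·40 = 1960. Match? YES.
Both conditions hold? YES.

YES


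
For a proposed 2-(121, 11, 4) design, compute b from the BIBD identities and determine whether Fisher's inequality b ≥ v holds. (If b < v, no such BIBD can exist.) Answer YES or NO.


b = λv(v − 1)/(k(k − 1)) = 4·121·120/(11·10) = 58080/110 = 528.
Compare with v = 121: b ≥ v, so Fisher's inequality holds.

YES


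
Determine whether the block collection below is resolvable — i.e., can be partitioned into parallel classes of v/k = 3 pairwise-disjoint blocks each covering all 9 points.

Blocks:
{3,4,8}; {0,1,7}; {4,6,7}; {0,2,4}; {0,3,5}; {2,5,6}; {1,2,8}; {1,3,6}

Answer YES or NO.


v = 9, block size k = 3, number of blocks = 8.
For resolvability, blocks must partition into parallel classes of size v/k = 3.
Total blocks must therefore be a multiple of 3: 8 = 3·2 + 2 ⇒ not divisible ✗.
Resolvable? NO.

NO


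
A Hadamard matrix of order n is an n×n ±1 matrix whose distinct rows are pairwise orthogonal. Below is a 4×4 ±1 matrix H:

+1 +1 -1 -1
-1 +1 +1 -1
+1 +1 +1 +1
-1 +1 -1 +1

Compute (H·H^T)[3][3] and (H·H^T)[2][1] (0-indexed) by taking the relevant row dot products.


Row 1 of H: [-1, 1, 1, -1].
Row 2 of H: [1, 1, 1, 1].
Row 3 of H: [-1, 1, -1, 1].
(H·H^T)[3][3] = Σ_j H[3][j]·H[3][j] = (-1)² + (1)² + (-1)² + (1)² = 1 + 1 + 1 + 1 = 4.
(H·H^T)[2][1] = Σ_j H[2][j]·H[1][j] = (1)·(-1) + (1)·(1) + (1)·(1) + (1)·(-1) = -1 + 1 + 1 + -1 = 0.
So rows 2 and 1 are orthogonal; the diagonal entry equals n = 4.

(3,3) entry = 4; (2,1) entry = 0.


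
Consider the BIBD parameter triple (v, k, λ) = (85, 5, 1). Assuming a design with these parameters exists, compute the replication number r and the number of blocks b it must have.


Any 2-(v, k, λ) BIBD satisfies two necessary conditions:
  (i)  Each point sits in r blocks, and counting incidences through any fixed point gives r(k − 1) = λ(v − 1), so r = λ(v − 1)/(k − 1).
  (ii) Total incidences bk = vr, so b = vr/k.
Step 1: r = λ(v − 1)/(k − 1) = 1·(85 − 1)/(5 − 1) = 1·84/4 = 84/4 = 21.
Step 2: b = vr/k = 85·21/5 = 1785/5 = 357.
Check integrality: r = 21 ∈ Z ✓, b = 357 ∈ Z ✓.
(These identities are necessary conditions: they determine r and b for any design with these parameters, but do not by themselves prove that one exists.)

r = 21, b = 357.


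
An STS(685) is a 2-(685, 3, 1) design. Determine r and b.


An STS(v) is a 2-(v, 3, 1) BIBD: block size k = 3, λ = 1.
Replication: r(k − 1) = λ(v − 1) ⇒ r·2 = 685 − 1 = 684 ⇒ r = 342.
Block count: b = v(v − 1)/6 = 685·684/6 = 468540/6 = 78090.
(Check via bk = vr: 78090·3 = 234270 = 685·342 = 234270 ✓.)

r = 342, b = 78090.


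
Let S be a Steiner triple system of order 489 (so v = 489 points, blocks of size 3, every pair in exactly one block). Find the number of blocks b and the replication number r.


An STS(v) is a 2-(v, 3, 1) BIBD: block size k = 3, λ = 1.
Replication: r(k − 1) = λ(v − 1) ⇒ r·2 = 489 − 1 = 488 ⇒ r = 244.
Block count: b = v(v − 1)/6 = 489·488/6 = 238632/6 = 39772.
(Check via bk = vr: 39772·3 = 119316 = 489·244 = 119316 ✓.)

r = 244, b = 39772.


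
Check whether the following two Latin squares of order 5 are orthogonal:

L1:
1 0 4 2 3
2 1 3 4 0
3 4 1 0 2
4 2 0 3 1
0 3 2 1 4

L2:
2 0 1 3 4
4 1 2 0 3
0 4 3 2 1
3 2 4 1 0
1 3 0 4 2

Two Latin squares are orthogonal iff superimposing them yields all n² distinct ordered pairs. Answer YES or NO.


Form the n² = 25 superimposed pairs (L1[i][j], L2[i][j]), row by row (rows and columns indexed from 0):
row 0: (1,2) (0,0) (4,1) (2,3) (3,4)
row 1: (2,4) (1,1) (3,2) (4,0) (0,3)
row 2: (3,0) (4,4) (1,3) (0,2) (2,1)
row 3: (4,3) (2,2) (0,4) (3,1) (1,0)
row 4: (0,1) (3,3) (2,0) (1,4) (4,2)
Orthogonality requires all 25 pairs distinct.
Check by first coordinate: for each symbol s of L1, list the L2 entries in the n cells where L1 = s; they must all differ.
  L1 = 0: L2 entries (in reading order) 0, 3, 2, 4, 1 — all 5 distinct ✓
  L1 = 1: L2 entries (in reading order) 2, 1, 3, 0, 4 — all 5 distinct ✓
  L1 = 2: L2 entries (in reading order) 3, 4, 1, 2, 0 — all 5 distinct ✓
  L1 = 3: L2 entries (in reading order) 4, 2, 0, 1, 3 — all 5 distinct ✓
  L1 = 4: L2 entries (in reading order) 1, 0, 4, 3, 2 — all 5 distinct ✓
Every symbol of L1 meets every symbol of L2 exactly once, so all 25 pairs are distinct (25 of 25).
Conclusion: YES.

YES


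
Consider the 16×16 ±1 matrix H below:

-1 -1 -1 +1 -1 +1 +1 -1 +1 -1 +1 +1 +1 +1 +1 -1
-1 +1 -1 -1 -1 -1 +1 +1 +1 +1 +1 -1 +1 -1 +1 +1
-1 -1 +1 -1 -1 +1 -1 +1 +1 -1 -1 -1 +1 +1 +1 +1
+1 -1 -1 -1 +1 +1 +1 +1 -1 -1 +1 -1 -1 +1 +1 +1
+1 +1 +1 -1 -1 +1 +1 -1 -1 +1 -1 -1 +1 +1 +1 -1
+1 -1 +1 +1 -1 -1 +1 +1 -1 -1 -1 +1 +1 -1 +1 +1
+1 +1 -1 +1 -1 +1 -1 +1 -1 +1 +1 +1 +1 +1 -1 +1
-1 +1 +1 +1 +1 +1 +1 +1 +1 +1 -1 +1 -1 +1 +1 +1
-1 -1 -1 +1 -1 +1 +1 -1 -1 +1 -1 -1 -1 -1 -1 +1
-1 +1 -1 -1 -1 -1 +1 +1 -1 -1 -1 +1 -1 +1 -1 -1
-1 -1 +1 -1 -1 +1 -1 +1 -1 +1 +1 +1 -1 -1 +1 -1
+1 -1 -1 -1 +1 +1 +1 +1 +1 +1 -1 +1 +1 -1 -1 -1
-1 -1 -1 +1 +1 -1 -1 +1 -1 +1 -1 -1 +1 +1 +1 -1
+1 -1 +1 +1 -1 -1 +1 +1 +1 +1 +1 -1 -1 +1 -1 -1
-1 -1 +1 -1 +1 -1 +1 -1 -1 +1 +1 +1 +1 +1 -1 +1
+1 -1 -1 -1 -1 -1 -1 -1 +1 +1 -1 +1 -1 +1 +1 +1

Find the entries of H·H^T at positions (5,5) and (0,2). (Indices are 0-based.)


Row 0 of H: [-1, -1, -1, 1, -1, 1, 1, -1, 1, -1, 1, 1, 1, 1, 1, -1].
Row 2 of H: [-1, -1, 1, -1, -1, 1, -1, 1, 1, -1, -1, -1, 1, 1, 1, 1].
Row 5 of H: [1, -1, 1, 1, -1, -1, 1, 1, -1, -1, -1, 1, 1, -1, 1, 1].
(H·H^T)[5][5] = Σ_j H[5][j]·H[5][j] = (1)² + (-1)² + (1)² + (1)² + (-1)² + (-1)² + (1)² + (1)² + (-1)² + (-1)² + (-1)² + (1)² + (1)² + (-1)² + (1)² + (1)² = 1 + 1 + 1 + 1 + 1 + 1 + 1 + 1 + 1 + 1 + 1 + 1 + 1 + 1 + 1 + 1 = 16.
(H·H^T)[0][2] = Σ_j H[0][j]·H[2][j] = (-1)·(-1) + (-1)·(-1) + (-1)·(1) + (1)·(-1) + (-1)·(-1) + (1)·(1) + (1)·(-1) + (-1)·(1) + (1)·(1) + (-1)·(-1) + (1)·(-1) + (1)·(-1) + (1)·(1) + (1)·(1) + (1)·(1) + (-1)·(1) = 1 + 1 + -1 + -1 + 1 + 1 + -1 + -1 + 1 + 1 + -1 + -1 + 1 + 1 + 1 + -1 = 2.
Rows 0 and 2 are not orthogonal (dot product = 2 ≠ 0), so H is not a Hadamard matrix.

(5,5) entry = 16; (0,2) entry = 2.


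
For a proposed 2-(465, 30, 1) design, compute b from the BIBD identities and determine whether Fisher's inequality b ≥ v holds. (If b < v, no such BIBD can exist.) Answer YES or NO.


b = λv(v − 1)/(k(k − 1)) = 1·465·464/(30·29) = 215760/870 = 248.
Compare with v = 465: b < v, so Fisher's inequality fails.

NO


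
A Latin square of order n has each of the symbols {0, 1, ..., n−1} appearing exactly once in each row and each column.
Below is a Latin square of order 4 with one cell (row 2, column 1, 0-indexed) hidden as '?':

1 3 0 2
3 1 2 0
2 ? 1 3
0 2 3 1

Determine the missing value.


Row 2 contains symbols [1, 2, 3] — missing [0].
Column 1 contains symbols [1, 2, 3] — missing [0].
The missing symbol must appear in both missing sets; intersection = [0].
Therefore the hidden value is 0.

Missing value = 0.


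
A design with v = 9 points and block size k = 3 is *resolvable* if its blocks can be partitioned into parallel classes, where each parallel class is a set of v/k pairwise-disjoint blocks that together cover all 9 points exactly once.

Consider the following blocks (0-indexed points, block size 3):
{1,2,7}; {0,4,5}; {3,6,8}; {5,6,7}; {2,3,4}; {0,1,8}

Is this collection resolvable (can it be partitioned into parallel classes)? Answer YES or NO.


v = 9, block size k = 3, number of blocks = 6.
For resolvability, blocks must partition into parallel classes of size v/k = 3.
Total blocks must therefore be a multiple of 3: 6 = 3·2 + 0 ⇒ divisible ✓.
Greedy packing gives 2 candidate class(es). Each should be a full parallel class (size 3, covers all 9 points).
  Class 1 (3 blocks): {1,2,7}; {0,4,5}; {3,6,8}. Points covered: [0, 1, 2, 3, 4, 5, 6, 7, 8].
  Class 2 (3 blocks): {5,6,7}; {2,3,4}; {0,1,8}. Points covered: [0, 1, 2, 3, 4, 5, 6, 7, 8].
All classes full (size 3)? YES. All classes cover every point? YES.
Resolvable? YES.

YES
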